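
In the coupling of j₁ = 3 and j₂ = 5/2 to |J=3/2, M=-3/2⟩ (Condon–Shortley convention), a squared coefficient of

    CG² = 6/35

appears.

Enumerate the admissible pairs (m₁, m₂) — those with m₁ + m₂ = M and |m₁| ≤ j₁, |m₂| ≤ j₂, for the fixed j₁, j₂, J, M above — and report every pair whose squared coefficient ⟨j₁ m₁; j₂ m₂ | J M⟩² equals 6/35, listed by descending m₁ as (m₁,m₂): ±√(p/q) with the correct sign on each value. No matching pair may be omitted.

Admissible pairs with m₁+m₂ = M = -3/2: (-3,3/2), (-2,1/2), (-1,-1/2), (0,-3/2), (1,-5/2)
  (m₁,m₂)=(1,-5/2): CG² = 1/14, CG = +√(1/14)
  (m₁,m₂)=(0,-3/2): CG² = 6/35, CG = −√(6/35)   ← matches the target
  (m₁,m₂)=(-1,-1/2): CG² = 9/35, CG = +√(9/35)
  (m₁,m₂)=(-2,1/2): CG² = 2/7, CG = −√(2/7)
  (m₁,m₂)=(-3,3/2): CG² = 3/14, CG = +√(3/14)
Pairs with CG² = 6/35: (0,-3/2): −√(6/35)

(0,-3/2): −√(6/35)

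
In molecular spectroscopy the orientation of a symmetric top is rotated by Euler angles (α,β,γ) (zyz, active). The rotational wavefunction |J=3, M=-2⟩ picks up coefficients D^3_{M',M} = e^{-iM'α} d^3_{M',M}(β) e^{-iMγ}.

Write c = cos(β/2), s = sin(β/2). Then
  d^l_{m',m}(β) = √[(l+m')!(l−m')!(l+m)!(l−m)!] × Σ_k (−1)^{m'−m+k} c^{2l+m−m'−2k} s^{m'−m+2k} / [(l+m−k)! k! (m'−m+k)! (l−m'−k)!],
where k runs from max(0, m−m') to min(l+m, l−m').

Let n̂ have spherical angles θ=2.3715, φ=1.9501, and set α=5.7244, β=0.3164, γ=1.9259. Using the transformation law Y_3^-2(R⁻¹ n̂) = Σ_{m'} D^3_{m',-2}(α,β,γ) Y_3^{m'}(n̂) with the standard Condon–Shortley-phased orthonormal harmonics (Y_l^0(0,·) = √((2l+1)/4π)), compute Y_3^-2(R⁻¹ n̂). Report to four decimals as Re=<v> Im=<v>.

Need the full column D^3_{m',-2} for m'=−3..3 at α=5.7244, β=0.3164, γ=1.9259.
cos(β/2)=0.987512, sin(β/2)=0.157541
d^3_{-3,-2}: single k=1 term ⇒ +0.362395;  D = -0.206011+0.298143i
d^3_{-2,-2}: k∈[0..1] ⇒ +0.927375 -0.118012 = +0.809363;  D = -0.743132+0.320661i
d^3_{-1,-2}: k∈[0..1] ⇒ -0.467850 +0.023814 = -0.444035;  D = +0.438955+0.066980i
d^3_{0,-2}: k∈[0..1] ⇒ +0.129276 -0.003290 = +0.125986;  D = -0.095526-0.082142i
d^3_{1,-2}: k∈[0..1] ⇒ -0.023814 +0.000303 = -0.023511;  D = +0.006989+0.022449i
d^3_{2,-2}: k∈[0..1] ⇒ +0.003004 -0.000015 = +0.002988;  D = +0.000759-0.002890i
d^3_{3,-2}: single k=0 term ⇒ -0.000235;  D = -0.000171+0.000161i
Y_3^{m'}(θ=2.3715,φ=1.9501) and Σ D·Y over m':
  (-0.2060+0.2981i)·(+0.1278+0.0591i)  (-0.7431+0.3207i)·(+0.2581-0.2446i)  (+0.4390+0.0670i)·(-0.1313-0.3295i)  (-0.0955-0.0821i)·(+0.1134+0.0000i)  (+0.0070+0.0224i)·(+0.1313-0.3295i)  (+0.0008-0.0029i)·(+0.2581+0.2446i)  (-0.0002+0.0002i)·(-0.1278+0.0591i)
Y_3^-2(R⁻¹ n̂) = -0.194479+0.127776i

Re=-0.1945 Im=0.1278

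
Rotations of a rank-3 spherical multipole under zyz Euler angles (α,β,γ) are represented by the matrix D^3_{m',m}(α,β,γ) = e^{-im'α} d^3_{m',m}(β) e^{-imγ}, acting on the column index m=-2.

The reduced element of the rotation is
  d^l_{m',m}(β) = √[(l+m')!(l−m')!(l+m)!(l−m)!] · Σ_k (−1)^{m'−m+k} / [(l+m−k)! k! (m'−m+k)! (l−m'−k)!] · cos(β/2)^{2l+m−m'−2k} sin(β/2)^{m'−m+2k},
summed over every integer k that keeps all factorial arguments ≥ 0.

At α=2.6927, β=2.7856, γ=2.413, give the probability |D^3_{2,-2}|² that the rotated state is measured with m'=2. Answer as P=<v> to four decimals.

First d^3_{2,-2}(β=2.7856), then the phase factors e^{-i(2)α} and e^{-i(-2)γ}:
With c≡cos(β/2)=0.177058 and s≡sin(β/2)=0.984200, N=[120·1·1·120]^{1/2}=120.000000
The bounds max(0,m−m')=0 and min(l+m,l−m')=1 give 2 terms
  k=0: (−1)^4·120.0000/(24)·0.1771^2·0.9842^4 = +0.147074
  k=1: (−1)^5·120.0000/(120)·0.1771^0·0.9842^6 = -0.908869
d^3_{2,-2}(2.7856) = +0.147074 -0.908869 = -0.761795
|D^3_{2,-2}|² = |d^3_{2,-2}(β)|² = (-0.761795)² = 0.580332 (the z-rotation phases have unit modulus)

P=0.5803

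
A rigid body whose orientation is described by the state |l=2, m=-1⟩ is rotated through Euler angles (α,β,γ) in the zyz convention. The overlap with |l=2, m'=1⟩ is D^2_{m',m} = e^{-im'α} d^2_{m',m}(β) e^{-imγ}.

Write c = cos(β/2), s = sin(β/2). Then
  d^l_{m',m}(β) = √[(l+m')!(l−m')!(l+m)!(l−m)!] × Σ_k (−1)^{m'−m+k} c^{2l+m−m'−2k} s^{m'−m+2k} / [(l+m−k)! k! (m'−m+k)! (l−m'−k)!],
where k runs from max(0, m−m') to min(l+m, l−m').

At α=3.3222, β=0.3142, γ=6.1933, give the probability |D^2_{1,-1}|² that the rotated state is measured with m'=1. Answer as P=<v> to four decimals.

Split into d^2_{1,-1}(β=0.3142) × two z-phases.
Half-angle: c=0.987685, s=0.156455. N=√(6·1·1·6)=6.000000
The bounds max(0,m−m')=0 and min(l+m,l−m')=1 give 2 terms
  k=0: (−1)^2·6.0000/(2)·0.9877^2·0.1565^2 = +0.071637
  k=1: (−1)^3·6.0000/(6)·0.9877^0·0.1565^4 = -0.000599
d^2_{1,-1}(0.3142) = +0.071637 -0.000599 = +0.071037
|D^2_{1,-1}|² = |d^2_{1,-1}(β)|² = (+0.071037)² = 0.005046 (the z-rotation phases have unit modulus)

P=0.0050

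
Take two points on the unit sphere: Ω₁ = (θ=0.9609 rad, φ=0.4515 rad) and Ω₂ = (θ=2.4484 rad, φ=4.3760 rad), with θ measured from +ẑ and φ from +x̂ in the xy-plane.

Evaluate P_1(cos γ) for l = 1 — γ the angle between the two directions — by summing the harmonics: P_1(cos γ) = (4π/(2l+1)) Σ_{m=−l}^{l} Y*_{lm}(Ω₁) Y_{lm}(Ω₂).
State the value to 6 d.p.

-0.811887

Summing Y*_{l m}(θ₁,φ₁)·Y_{l m}(θ₂,φ₂) over m ∈ [−1, 1]; prefactor 4π/(2·1+1) = 4.188790:
  m=-1: Y*=+0.254825+0.123566i  Y=-0.072872+0.208396i  product -0.044320+0.044100i
  m=+0: Y*=+0.279863-0.000000i  Y=-0.375838+0.000000i  product -0.105183+0.000000i
  m=+1: Y*=-0.254825+0.123566i  Y=+0.072872+0.208396i  product -0.044320-0.044100i
Σ over m = -0.193824+0.000000i; ×(4π/3) → -0.811887+0.000000i. Real part: -0.811887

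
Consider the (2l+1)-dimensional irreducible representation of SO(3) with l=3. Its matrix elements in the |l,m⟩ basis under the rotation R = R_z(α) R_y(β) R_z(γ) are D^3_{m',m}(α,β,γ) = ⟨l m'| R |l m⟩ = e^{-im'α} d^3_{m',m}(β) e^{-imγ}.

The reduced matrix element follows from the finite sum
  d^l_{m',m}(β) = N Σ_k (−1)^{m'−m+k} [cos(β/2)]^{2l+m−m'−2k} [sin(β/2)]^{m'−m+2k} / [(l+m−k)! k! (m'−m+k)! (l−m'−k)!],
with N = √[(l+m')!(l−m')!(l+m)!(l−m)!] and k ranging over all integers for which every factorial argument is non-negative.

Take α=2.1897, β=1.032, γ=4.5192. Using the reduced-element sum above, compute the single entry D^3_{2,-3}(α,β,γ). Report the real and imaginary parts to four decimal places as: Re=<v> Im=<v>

First d^3_{2,-3}(β=1.0320), then the phase factors e^{-i(2)α} and e^{-i(-3)γ}:
Half-angle: c=0.869800, s=0.493405. N=√(120·1·1·720)=293.938769
The bounds max(0,m−m')=0 and min(l+m,l−m')=0 give 1 term
  k=0: (−1)^5·293.9388/(120)·0.8698^1·0.4934^5 = -0.062303
d^3_{2,-3}(1.0320) = -0.062303
D = (-0.326869+0.945070i)·(-0.062303)·(+0.547662+0.836700i) = +0.060419-0.015207i

Re=0.0604 Im=-0.0152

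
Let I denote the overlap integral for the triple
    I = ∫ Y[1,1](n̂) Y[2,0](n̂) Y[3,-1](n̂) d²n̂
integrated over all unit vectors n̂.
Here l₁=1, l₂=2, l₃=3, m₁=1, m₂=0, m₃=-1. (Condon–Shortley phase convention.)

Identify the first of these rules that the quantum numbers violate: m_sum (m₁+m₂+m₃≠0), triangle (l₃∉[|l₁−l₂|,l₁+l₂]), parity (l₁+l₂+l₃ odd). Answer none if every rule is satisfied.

none

Σmᵢ = 0  ✓
l₃∈[|l₁−l₂|,l₁+l₂]=[1,3], have l₃=3  ✓
Σlᵢ = 6 ⇒ even  ✓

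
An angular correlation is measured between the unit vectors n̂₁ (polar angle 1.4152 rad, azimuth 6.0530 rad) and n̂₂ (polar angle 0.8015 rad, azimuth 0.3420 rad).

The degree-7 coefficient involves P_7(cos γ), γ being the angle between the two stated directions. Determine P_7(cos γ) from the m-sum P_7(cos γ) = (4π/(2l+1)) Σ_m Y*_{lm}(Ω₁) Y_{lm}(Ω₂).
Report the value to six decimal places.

0.135745

Addition theorem: P_7(cos γ) = (4π/15) Σ_m Y*_{lm}(Ω₁) Y_{lm}(Ω₂), m = −7…7:
  m=-7: Y*=-0.01860 - 0.45888j  Y=-0.03621 - 0.03357j  product -0.01473 + 0.01724j
  m=-6: Y*=0.05082 - 0.26472j  Y=-0.08281 - 0.15860j  product -0.04619 + 0.01386j
  m=-5: Y*=-0.09681 + 0.21686j  Y=-0.05154 - 0.36788j  product 0.08477 + 0.02444j
  m=-4: Y*=-0.17622 + 0.23178j  Y=0.09012 - 0.43828j  product 0.08570 + 0.09812j
  m=-3: Y*=0.12314 - 0.10175j  Y=0.09667 - 0.15953j  product -0.00433 - 0.02948j
  m=-2: Y*=0.26375 - 0.13080j  Y=-0.20654 + 0.16839j  product -0.03245 + 0.07143j
  m=-1: Y*=-0.12518 + 0.02933j  Y=-0.30142 + 0.10730j  product 0.03458 - 0.02227j
  m=+0: Y*=-0.29448 + 0.00000j  Y=0.17888 + 0.00000j  product -0.05268 + 0.00000j
  m=+1: Y*=0.12518 + 0.02933j  Y=0.30142 + 0.10730j  product 0.03458 + 0.02227j
  m=+2: Y*=0.26375 + 0.13080j  Y=-0.20654 - 0.16839j  product -0.03245 - 0.07143j
  m=+3: Y*=-0.12314 - 0.10175j  Y=-0.09667 - 0.15953j  product -0.00433 + 0.02948j
  m=+4: Y*=-0.17622 - 0.23178j  Y=0.09012 + 0.43828j  product 0.08570 - 0.09812j
  m=+5: Y*=0.09681 + 0.21686j  Y=0.05154 - 0.36788j  product 0.08477 - 0.02444j
  m=+6: Y*=0.05082 + 0.26472j  Y=-0.08281 + 0.15860j  product -0.04619 - 0.01386j
  m=+7: Y*=0.01860 - 0.45888j  Y=0.03621 - 0.03357j  product -0.01473 - 0.01724j
Σ over m = 0.16203 - 0.00000j; ×(4π/15) → 0.13574 - 0.00000j. Real part: 0.135745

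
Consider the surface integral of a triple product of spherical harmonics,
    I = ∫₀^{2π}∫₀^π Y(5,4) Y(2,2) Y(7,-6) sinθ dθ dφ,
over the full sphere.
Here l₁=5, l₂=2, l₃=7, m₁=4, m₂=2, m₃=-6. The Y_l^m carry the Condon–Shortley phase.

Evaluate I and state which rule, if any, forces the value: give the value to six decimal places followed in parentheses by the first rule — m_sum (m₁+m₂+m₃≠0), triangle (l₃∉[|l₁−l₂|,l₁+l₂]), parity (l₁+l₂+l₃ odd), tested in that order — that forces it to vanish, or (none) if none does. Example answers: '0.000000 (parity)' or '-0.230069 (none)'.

0.303018 (none)

Checks pass: Σm=0; 14 even; l₃=7∈[3,7].
(2·5+1)(2·2+1)(2·7+1) = 825
Δ: 0! 10! 4! / 15! → 1/15015
sum: t=0:+1/57600 = 1/57600
3j²(5 2 7; 0 0 0) = Δ·Π!·Σ² = 21/715  (sign -1)
sum: t=0:+1/8709120 = 1/8709120
3j²(5 2 7; 4 2 -6) = Δ·Π!·Σ² = 1/21  (sign -1)
combine: 4πI² = 825·21/715·1/21 = 15/13
take √, sign +1: I = 0.30301841
No selection rule forces the value: the integral is nonzero (none).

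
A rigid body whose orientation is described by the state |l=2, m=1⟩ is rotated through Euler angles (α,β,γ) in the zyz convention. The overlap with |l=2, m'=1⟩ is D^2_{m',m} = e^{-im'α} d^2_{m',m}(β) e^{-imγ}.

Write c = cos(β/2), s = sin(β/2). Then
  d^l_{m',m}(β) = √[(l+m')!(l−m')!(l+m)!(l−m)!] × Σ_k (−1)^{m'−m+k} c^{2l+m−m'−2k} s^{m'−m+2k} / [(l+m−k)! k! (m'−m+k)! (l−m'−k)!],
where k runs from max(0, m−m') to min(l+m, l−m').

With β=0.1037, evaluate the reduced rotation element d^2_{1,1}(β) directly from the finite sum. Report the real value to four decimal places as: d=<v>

d^2_{1,1}(β=0.1037) via the finite sum:
With c≡cos(β/2)=0.998656 and s≡sin(β/2)=0.051827, N=[6·1·6·1]^{1/2}=6.000000
Admissible k: 0..1 (factorial args all ≥0)
  k=0: (−1)^0·6.0000/(6)·0.9987^4·0.0518^0 = +0.994635
  k=1: (−1)^1·6.0000/(2)·0.9987^2·0.0518^2 = -0.008036
d^2_{1,1}(0.1037) = +0.994635 -0.008036 = +0.986599

d=0.9866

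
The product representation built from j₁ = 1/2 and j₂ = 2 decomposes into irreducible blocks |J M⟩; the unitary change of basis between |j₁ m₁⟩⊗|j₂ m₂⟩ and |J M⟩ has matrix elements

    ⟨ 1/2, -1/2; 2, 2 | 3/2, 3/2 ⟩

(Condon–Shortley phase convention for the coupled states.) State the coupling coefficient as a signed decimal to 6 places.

triangle: 1!·0!·3!/5! = 6/120
(j±m)!: 0!·1!·4!·0!·3!·0! = 144
prefactor² = (2J+1)·Δ·N² = 144/5
  k=1: −1/(1!·0!·0!·3!·0!·0!) = -1/6
Σ = -1/6  ⇒  CG² = 144/5·(-1/6)² = 4/5
CG = −√(4/5) = -0.894427

−√(4/5) = -0.894427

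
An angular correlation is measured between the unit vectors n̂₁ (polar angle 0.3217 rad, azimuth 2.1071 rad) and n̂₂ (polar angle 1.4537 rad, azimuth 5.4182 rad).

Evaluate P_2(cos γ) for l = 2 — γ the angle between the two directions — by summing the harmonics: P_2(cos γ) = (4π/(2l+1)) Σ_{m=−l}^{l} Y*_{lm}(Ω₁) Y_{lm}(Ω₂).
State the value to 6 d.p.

Addition theorem: P_2(cos γ) = (4π/5) Σ_m Y*_{lm}(Ω₁) Y_{lm}(Ω₂), m = −2…2:
  m=-2: (-0.01845 - 0.03392j) × (-0.06039 + 0.37619j) = 0.01388 - 0.00489j  (running Σ = 0.01388 - 0.00489j)
  m=-1: (-0.11841 + 0.19920j) × (0.05814 + 0.06822j) = -0.02047 + 0.00350j  (running Σ = -0.00660 - 0.00139j)
  m=0: (0.53619 + 0.00000j) × (-0.30248 + 0.00000j) = -0.16219 + 0.00000j  (running Σ = -0.16879 - 0.00139j)
  m=1: (0.11841 + 0.19920j) × (-0.05814 + 0.06822j) = -0.02047 - 0.00350j  (running Σ = -0.18926 - 0.00489j)
  m=2: (-0.01845 + 0.03392j) × (-0.06039 - 0.37619j) = 0.01388 + 0.00489j  (running Σ = -0.17538 + 0.00000j)
Accumulated sum -0.17538 + 0.00000j; after 4π/(2l+1) scaling, -0.44079 + 0.00000j ⇒ P_2 = -0.440790

-0.440790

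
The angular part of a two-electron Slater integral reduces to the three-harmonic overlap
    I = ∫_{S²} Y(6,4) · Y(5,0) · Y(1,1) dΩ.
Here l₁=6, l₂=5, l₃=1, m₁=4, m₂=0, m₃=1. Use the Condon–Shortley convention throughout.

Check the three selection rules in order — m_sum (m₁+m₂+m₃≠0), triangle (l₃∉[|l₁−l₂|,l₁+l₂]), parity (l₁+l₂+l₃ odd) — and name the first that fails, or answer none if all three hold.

m₁+m₂+m₃ = 4 + 0 + 1 = 5  ✗
triangle: |6−5|=1 ≤ l₃=1 ≤ 6+5=11
parity: l₁+l₂+l₃ = 12 is even

m_sum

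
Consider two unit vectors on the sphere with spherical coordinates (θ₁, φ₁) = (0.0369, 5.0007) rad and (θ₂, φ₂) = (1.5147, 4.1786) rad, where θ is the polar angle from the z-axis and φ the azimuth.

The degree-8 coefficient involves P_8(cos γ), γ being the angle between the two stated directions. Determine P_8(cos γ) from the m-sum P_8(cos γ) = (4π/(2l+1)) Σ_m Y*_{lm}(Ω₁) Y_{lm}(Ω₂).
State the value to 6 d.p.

0.211007

Addition theorem: P_8(cos γ) = (4π/17) Σ_m Y*_{lm}(Ω₁) Y_{lm}(Ω₂), m = −8…8:
  term(m=-8) = +0.000000+0.000000i   from Y*(Ω₁)=-0.000000+0.000000i, Y(Ω₂)=-0.217750-0.460048i
  term(m=-7) = +0.000000-0.000000i   from Y*(Ω₁)=-0.000000-0.000000i, Y(Ω₂)=-0.064075+0.094684i
  term(m=-6) = -0.000000+0.000000i   from Y*(Ω₁)=+0.000000-0.000000i, Y(Ω₂)=-0.354631-0.021710i
  term(m=-5) = +0.000000+0.000000i   from Y*(Ω₁)=+0.000001-0.000000i, Y(Ω₂)=+0.060806+0.118924i
  term(m=-4) = -0.000008-0.000001i   from Y*(Ω₁)=+0.000010+0.000023i, Y(Ω₂)=-0.165227+0.261007i
  term(m=-3) = -0.000078+0.000062i   from Y*(Ω₁)=-0.000531+0.000453i, Y(Ω₂)=+0.142194+0.004348i
  term(m=-2) = +0.000295-0.004013i   from Y*(Ω₁)=-0.011688-0.007601i, Y(Ω₂)=+0.139192+0.252852i
  term(m=-1) = -0.017863-0.019225i   from Y*(Ω₁)=+0.051148-0.172462i, Y(Ω₂)=+0.074226-0.125590i
  term(m=+0) = +0.320760+0.000000i   from Y*(Ω₁)=+1.134773-0.000000i, Y(Ω₂)=+0.282665+0.000000i
  term(m=+1) = -0.017863+0.019225i   from Y*(Ω₁)=-0.051148-0.172462i, Y(Ω₂)=-0.074226-0.125590i
  term(m=+2) = +0.000295+0.004013i   from Y*(Ω₁)=-0.011688+0.007601i, Y(Ω₂)=+0.139192-0.252852i
  term(m=+3) = -0.000078-0.000062i   from Y*(Ω₁)=+0.000531+0.000453i, Y(Ω₂)=-0.142194+0.004348i
  term(m=+4) = -0.000008+0.000001i   from Y*(Ω₁)=+0.000010-0.000023i, Y(Ω₂)=-0.165227-0.261007i
  term(m=+5) = +0.000000-0.000000i   from Y*(Ω₁)=-0.000001-0.000000i, Y(Ω₂)=-0.060806+0.118924i
  term(m=+6) = -0.000000-0.000000i   from Y*(Ω₁)=+0.000000+0.000000i, Y(Ω₂)=-0.354631+0.021710i
  term(m=+7) = +0.000000+0.000000i   from Y*(Ω₁)=+0.000000-0.000000i, Y(Ω₂)=+0.064075+0.094684i
  term(m=+8) = +0.000000-0.000000i   from Y*(Ω₁)=-0.000000-0.000000i, Y(Ω₂)=-0.217750+0.460048i
Σ over m = +0.285454-0.000000i; ×(4π/17) → +0.211007-0.000000i. Real part: 0.211007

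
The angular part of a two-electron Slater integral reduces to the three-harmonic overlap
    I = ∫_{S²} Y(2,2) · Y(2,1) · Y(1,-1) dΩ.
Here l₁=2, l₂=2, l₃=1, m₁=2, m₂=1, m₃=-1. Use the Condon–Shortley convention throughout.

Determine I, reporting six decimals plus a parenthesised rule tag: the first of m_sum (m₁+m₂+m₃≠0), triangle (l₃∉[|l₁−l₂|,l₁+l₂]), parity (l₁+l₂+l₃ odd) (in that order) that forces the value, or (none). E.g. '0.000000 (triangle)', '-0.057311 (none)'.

2 + 1 − 1 = 2 ≠ 0: azimuthal integral kills it; I = 0

0.000000 (m_sum)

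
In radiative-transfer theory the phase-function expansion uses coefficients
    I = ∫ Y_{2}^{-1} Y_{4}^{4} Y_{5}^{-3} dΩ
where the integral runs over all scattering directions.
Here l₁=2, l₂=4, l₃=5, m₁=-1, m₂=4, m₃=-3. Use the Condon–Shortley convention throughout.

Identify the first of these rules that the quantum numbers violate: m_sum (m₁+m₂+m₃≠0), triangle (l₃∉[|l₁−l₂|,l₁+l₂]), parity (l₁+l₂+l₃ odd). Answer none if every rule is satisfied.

parity

Σmᵢ = 0  ✓
l₃∈[|l₁−l₂|,l₁+l₂]=[2,6], have l₃=5  ✓
Σlᵢ = 11 ⇒ odd  ✗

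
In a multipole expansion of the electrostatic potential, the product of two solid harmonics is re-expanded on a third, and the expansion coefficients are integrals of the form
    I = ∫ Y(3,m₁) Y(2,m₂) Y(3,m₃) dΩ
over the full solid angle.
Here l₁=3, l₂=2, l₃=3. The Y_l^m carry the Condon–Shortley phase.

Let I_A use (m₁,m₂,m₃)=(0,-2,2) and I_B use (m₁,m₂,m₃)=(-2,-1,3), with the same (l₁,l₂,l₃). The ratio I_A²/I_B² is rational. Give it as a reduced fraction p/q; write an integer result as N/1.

Same 3,2,3: normalisation and zero-m 3j drop out of the ratio.
A: Δ: 2! 4! 2! / 9! → 1/3780; sum: t=0:+1/24 = 1/24; 3j²(3 2 3; 0 -2 2) = Δ·Π!·Σ² = 1/21  (sign -1)
B: Δ: 2! 4! 2! / 9! → 1/3780; sum: t=1:−1/48 = -1/48; 3j²(3 2 3; -2 -1 3) = Δ·Π!·Σ² = 5/84  (sign -1)
I_A²/I_B² = (1/21)/(5/84) = 4/5

4/5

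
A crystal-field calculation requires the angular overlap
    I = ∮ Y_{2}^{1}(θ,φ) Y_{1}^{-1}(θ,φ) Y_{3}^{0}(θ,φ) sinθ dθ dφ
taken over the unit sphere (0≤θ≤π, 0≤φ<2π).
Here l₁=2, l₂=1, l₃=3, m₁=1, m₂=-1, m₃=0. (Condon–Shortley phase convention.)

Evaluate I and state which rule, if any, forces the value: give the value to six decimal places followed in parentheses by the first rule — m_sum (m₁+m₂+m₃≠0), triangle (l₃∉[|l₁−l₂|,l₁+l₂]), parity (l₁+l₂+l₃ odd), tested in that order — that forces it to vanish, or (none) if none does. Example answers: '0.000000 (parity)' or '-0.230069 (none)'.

m-sum 0 ✓  L=6 even ✓  1≤3≤3 ✓
Π(2lᵢ+1) = 5×3×7 = 105
triangle coeff Δ(2,1,3) = 1/105
Σ_t [0,0]: t=0:+1/4 = 1/4
(3j)²=3/35 [(2 1 3; 0 0 0)], sign=-1
Σ_t [0,0]: t=0:+1/12 = 1/12
(3j)²=1/35 [(2 1 3; 1 -1 0)], sign=-1
⇒ 4πI² = 9/35
I = (+1)√(9/35/(4π)) = 0.14304817
No selection rule forces the value: the integral is nonzero (none).

0.143048 (none)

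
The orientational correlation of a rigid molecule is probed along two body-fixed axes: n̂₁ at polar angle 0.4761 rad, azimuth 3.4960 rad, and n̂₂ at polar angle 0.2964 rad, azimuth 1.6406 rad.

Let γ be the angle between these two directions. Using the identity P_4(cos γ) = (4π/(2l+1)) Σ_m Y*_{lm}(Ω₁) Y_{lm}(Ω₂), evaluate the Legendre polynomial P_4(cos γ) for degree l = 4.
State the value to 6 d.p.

Addition theorem: P_4(cos γ) = (4π/9) Σ_m Y*_{lm}(Ω₁) Y_{lm}(Ω₂), m = −4…4:
  [-4]  conj(Y_{4,-4})(Ω₁) = (0.002979, 0.019297) ; Y_{4,-4}(Ω₂) = (0.003096, -0.000888) ; Δ = (0.000026, 0.000057)
  [-3]  conj(Y_{4,-3})(Ω₁) = (-0.052056, -0.093597) ; Y_{4,-3}(Ω₂) = (0.006201, 0.029177) ; Δ = (0.002408, -0.002099)
  [-2]  conj(Y_{4,-2})(Ω₁) = (0.241623, 0.207184) ; Y_{4,-2}(Ω₂) = (-0.152687, 0.021456) ; Δ = (-0.041338, -0.026450)
  [-1]  conj(Y_{4,-1})(Ω₁) = (-0.457189, -0.169174) ; Y_{4,-1}(Ω₂) = (-0.031365, -0.448601) ; Δ = (-0.061552, 0.210401)
  [+0]  conj(Y_{4,0})(Ω₁) = (0.120821, -0.000000) ; Y_{4,0}(Ω₂) = (0.512247, 0.000000) ; Δ = (0.061890, 0.000000)
  [+1]  conj(Y_{4,1})(Ω₁) = (0.457189, -0.169174) ; Y_{4,1}(Ω₂) = (0.031365, -0.448601) ; Δ = (-0.061552, -0.210401)
  [+2]  conj(Y_{4,2})(Ω₁) = (0.241623, -0.207184) ; Y_{4,2}(Ω₂) = (-0.152687, -0.021456) ; Δ = (-0.041338, 0.026450)
  [+3]  conj(Y_{4,3})(Ω₁) = (0.052056, -0.093597) ; Y_{4,3}(Ω₂) = (-0.006201, 0.029177) ; Δ = (0.002408, 0.002099)
  [+4]  conj(Y_{4,4})(Ω₁) = (0.002979, -0.019297) ; Y_{4,4}(Ω₂) = (0.003096, 0.000888) ; Δ = (0.000026, -0.000057)
Accumulated sum (-0.139021, -0.000000); after 4π/(2l+1) scaling, (-0.194109, -0.000000) ⇒ P_4 = -0.194109

-0.194109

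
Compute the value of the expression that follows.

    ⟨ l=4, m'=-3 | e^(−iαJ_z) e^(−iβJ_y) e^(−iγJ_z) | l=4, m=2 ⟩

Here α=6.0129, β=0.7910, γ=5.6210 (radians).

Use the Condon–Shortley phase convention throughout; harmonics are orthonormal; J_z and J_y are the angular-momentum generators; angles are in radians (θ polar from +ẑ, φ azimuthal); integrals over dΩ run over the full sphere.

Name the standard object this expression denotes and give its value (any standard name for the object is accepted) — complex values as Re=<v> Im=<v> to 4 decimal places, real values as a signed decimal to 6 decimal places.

This is a Wigner D-matrix element — the rotation-matrix element ⟨l m'| R(α,β,γ) |l m⟩ in the angular-momentum basis.
Split into d^4_{-3,2}(β=0.7910) × two z-phases.
With c≡cos(β/2)=0.922804 and s≡sin(β/2)=0.385270, N=[1·5040·720·2]^{1/2}=2693.993318
Admissible k: 5..6 (factorial args all ≥0)
  k=5: (−1)^0·2693.9933/(240)·0.9228^3·0.3853^5 = +0.074875
  k=6: (−1)^1·2693.9933/(720)·0.9228^1·0.3853^7 = -0.004350
d^4_{-3,2}(0.7910) = +0.074875 -0.004350 = +0.070525
D = (+0.688878-0.724877i)·(+0.070525)·(+0.243939+0.969791i) = +0.061429+0.034645i

Wigner D-matrix element, Re=0.0614 Im=0.0346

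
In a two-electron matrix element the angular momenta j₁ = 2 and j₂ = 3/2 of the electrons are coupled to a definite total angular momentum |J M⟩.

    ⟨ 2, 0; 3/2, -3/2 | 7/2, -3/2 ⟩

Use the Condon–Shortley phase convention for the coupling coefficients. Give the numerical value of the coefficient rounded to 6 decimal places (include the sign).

+√(2/7) ≈ +0.534522

j₁+j₂−J=0  J+j₁−j₂=4  J−j₁+j₂=3  j₁+j₂+J+1=8
(j₁±m₁, j₂±m₂, J±M) = (2,2,0,3,2,5)
P² = 1152/7
sum k=0..0:
  [0] +1/24 = 1/24
S = 1/24
C² = P²·S² = 2/7 ; C = +0.534522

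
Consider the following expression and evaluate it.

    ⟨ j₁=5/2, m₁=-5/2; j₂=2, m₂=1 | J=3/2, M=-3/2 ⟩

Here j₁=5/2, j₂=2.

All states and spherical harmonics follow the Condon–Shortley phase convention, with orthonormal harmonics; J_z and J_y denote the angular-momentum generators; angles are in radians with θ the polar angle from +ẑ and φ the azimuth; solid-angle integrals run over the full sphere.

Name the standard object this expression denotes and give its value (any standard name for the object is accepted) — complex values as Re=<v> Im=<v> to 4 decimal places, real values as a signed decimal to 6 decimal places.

Clebsch–Gordan coefficient, −√(2/7) ≈ -0.534522

This is a Clebsch–Gordan (vector-coupling) coefficient.
triangle: 3!*2!*1!/7! = 12/5040
(j±m)!: 0!*5!*3!*1!*0!*3! = 4320
prefactor² = (2J+1)*Δ*N² = 288/7
  k=3: −1/(3!*0!*2!*0!*0!*1!) = -1/12
Σ = -1/12  ⇒  CG² = 288/7*(-1/12)² = 2/7
CG = −√(2/7) = -0.534522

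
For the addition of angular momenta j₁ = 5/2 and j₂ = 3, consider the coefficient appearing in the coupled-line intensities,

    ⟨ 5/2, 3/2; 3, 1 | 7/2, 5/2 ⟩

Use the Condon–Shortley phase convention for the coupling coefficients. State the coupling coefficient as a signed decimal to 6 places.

triangle: 2!×3!×4!/10! = 288/3628800
(j±m)!: 4!×1!×4!×2!×6!×1! = 829440
prefactor² = (2J+1)×Δ×N² = 18432/35
  k=0: +1/(0!×2!×1!×4!×2!×0!) = 1/96
  k=1: −1/(1!×1!×0!×3!×3!×1!) = -1/36
Σ = -5/288  ⇒  CG² = 18432/35×(-5/288)² = 10/63
CG = −√(10/63) = -0.398410

−√(10/63) = -0.398410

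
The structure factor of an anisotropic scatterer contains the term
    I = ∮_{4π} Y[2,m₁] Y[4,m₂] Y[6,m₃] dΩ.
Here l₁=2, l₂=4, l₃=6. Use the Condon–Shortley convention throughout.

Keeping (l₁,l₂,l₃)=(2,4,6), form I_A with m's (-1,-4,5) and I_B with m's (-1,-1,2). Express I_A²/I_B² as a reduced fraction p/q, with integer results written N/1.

Shared (l₁,l₂,l₃)=(2,4,6): N and (l;000)² cancel in I_A²/I_B².
A: Δ = 0!·4!·8!/13! = 1/6435; Racah Σ t=0..0: t=0:+1/241920 = 1/241920; ⇒ 3j(2 4 6; -1 -4 5)² = 1/39, sgn -1
B: Δ = 0!·4!·8!/13! = 1/6435; Racah Σ t=0..0: t=0:+1/4320 = 1/4320; ⇒ 3j(2 4 6; -1 -1 2)² = 224/6435, sgn +1
I_A²/I_B² = (1/39)/(224/6435) = 165/224

165/224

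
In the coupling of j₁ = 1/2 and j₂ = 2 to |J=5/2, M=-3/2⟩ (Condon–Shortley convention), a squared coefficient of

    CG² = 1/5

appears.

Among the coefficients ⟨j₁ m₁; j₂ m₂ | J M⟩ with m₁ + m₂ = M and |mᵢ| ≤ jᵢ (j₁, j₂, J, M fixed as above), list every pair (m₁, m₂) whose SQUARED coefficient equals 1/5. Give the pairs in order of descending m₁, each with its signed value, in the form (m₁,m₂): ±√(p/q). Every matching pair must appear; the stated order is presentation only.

Admissible pairs with m₁+m₂ = M = -3/2: (-1/2,-1), (1/2,-2)
  (m₁,m₂)=(1/2,-2): CG² = 1/5, CG = +√(1/5)   ← matches the target
  (m₁,m₂)=(-1/2,-1): CG² = 4/5, CG = +√(4/5)
Pairs with CG² = 1/5: (1/2,-2): +√(1/5)

(1/2,-2): +√(1/5)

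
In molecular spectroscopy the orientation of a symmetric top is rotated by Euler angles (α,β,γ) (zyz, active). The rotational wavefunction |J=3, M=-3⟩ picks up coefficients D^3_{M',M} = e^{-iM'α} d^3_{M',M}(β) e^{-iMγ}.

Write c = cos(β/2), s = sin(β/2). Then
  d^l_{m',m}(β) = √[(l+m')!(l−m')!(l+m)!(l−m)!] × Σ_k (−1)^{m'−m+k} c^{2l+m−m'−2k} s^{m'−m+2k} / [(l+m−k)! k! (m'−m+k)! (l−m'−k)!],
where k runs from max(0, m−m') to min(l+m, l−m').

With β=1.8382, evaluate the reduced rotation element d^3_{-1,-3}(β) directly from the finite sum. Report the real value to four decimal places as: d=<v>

d=0.3313

d^3_{-1,-3}(β=1.8382) via the finite sum:
Half-angle: c=0.606536, s=0.795056. N=√(2·24·1·720)=185.903201
The bounds max(0,m−m')=0 and min(l+m,l−m')=0 give 1 term
  k=0: (−1)^2·185.9032/(48)·0.6065^4·0.7951^2 = +0.331335
d^3_{-1,-3}(1.8382) = +0.331335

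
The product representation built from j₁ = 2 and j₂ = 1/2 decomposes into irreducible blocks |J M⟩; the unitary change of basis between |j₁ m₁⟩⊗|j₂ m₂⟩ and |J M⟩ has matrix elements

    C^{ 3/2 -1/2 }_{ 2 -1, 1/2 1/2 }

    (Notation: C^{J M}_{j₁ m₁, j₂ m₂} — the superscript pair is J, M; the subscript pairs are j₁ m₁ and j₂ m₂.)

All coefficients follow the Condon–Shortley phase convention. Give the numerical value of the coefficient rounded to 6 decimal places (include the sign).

−√(3/5) ≈ -0.774597

√[4·1!3!0!/5! · 1!3!1!0!1!2!] = √(12/5)
  +(−1)^1/∏(1,0,2,0,1,0)! = -1/2  (running -1/2)
⟨..|..⟩ = √(12/5)·(-1/2) = -0.774597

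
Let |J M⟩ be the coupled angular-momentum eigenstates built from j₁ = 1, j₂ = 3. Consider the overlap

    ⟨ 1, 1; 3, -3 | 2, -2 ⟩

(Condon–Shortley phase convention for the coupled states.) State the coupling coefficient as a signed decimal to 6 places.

triangle: 2!×0!×4!/7! = 48/5040
(j±m)!: 2!×0!×0!×6!×0!×4! = 34560
prefactor² = (2J+1)×Δ×N² = 11520/7
  k=0: +1/(0!×2!×0!×0!×0!×4!) = 1/48
Σ = 1/48  ⇒  CG² = 11520/7×(1/48)² = 5/7
CG = +√(5/7) = +0.845154

+0.845154  (= +√(5/7))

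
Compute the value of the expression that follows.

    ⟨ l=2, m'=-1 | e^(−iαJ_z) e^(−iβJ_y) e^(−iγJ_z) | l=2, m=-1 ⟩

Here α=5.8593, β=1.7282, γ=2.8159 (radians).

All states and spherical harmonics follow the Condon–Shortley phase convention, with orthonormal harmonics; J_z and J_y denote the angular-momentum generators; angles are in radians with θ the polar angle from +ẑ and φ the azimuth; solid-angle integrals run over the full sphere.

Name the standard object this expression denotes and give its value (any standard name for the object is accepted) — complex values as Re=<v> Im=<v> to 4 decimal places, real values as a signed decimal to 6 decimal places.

This is a Wigner D-matrix element — the rotation-matrix element ⟨l m'| R(α,β,γ) |l m⟩ in the angular-momentum basis.
First d^2_{-1,-1}(β=1.7282), then the phase factors e^{-i(-1)α} and e^{-i(-1)γ}:
c=cos(1.728200/2)=0.649325, s=sin(1.728200/2)=0.760511; N=√[1·6·1·6]=6.000000
k∈{0,1} keeps every argument non-negative
  k=0: (−1)^0·6.0000/(6)·0.6493^4·0.7605^0 = +0.177766
  k=1: (−1)^1·6.0000/(2)·0.6493^2·0.7605^2 = -0.731571
d^2_{-1,-1}(1.7282) = +0.177766 -0.731571 = -0.553805
D = (+0.911498-0.411305i)·(-0.553805)·(-0.947429+0.319965i) = +0.405372-0.377324i

Wigner D-matrix element, Re=0.4054 Im=-0.3773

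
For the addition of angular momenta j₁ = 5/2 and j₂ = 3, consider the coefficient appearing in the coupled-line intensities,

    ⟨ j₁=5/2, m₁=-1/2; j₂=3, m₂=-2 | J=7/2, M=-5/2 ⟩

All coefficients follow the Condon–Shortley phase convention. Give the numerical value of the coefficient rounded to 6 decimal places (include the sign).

-0.178174

√[8·2!3!4!/10! · 2!3!1!5!1!6!] = √(4608/7)
  +(−1)^0/∏(0,2,3,1,0,3)! = 1/72  (running 1/72)
  +(−1)^1/∏(1,1,2,0,1,4)! = -1/48  (running -1/144)
⟨..|..⟩ = √(4608/7)·(-1/144) = -0.178174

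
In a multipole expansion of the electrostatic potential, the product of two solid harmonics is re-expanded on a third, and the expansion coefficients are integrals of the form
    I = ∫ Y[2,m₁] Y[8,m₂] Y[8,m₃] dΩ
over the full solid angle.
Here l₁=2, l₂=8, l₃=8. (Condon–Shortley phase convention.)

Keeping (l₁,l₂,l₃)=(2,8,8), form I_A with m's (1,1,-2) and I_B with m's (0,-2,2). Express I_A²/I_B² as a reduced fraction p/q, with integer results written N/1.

21/80

l's match ⇒ only the (l;m) 3-j factors differ between A and B.
A: triangle coeff Δ(2,8,8) = 1/348840; Σ_t [0,1]: t=0:+1/87091200 t=1:−1/58060800 = -1/174182400; (3j)²=7/2584 [(2 8 8; 1 1 -2)], sign=-1
B: triangle coeff Δ(2,8,8) = 1/348840; Σ_t [0,2]: t=0:+1/116121600 t=1:−1/43545600 t=2:+1/348364800 = -1/87091200; (3j)²=10/969 [(2 8 8; 0 -2 2)], sign=-1
I_A²/I_B² = (7/2584)/(10/969) = 21/80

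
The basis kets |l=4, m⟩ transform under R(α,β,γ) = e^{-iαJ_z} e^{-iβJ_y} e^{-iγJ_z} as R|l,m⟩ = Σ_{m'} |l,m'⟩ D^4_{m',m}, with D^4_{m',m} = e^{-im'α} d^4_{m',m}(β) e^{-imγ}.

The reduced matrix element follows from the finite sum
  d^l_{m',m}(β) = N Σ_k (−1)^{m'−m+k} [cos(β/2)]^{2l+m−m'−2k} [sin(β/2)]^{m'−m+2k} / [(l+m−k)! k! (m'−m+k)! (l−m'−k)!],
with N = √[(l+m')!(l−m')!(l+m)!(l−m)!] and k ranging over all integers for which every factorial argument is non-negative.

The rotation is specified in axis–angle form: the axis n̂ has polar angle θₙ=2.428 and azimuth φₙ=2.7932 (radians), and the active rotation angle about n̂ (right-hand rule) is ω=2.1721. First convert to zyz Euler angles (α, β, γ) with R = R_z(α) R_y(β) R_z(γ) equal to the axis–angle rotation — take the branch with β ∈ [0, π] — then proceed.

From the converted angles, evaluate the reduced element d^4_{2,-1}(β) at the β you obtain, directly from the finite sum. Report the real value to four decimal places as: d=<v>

Axis–angle → zyz. n̂ = (sinθₙcosφₙ, sinθₙsinφₙ, cosθₙ) = (-0.615230, +0.223457, -0.756015), ω = 2.1721.
R = I cosω + sinω [n̂]ₓ + (1−cosω) n̂n̂ᵀ gives
  R = [+0.026919, +0.408159, +0.912514; -0.838660, -0.487537, +0.242811; +0.543990, -0.771825, +0.329182]
β = atan2(√(R₁₃²+R₂₃²), R₃₃) = 1.235359; α = atan2(R₂₃, R₁₃) mod 2π = 0.260064; γ = atan2(R₃₂, −R₃₁) mod 2π = 4.098442
d^4_{2,-1}(β=1.2354) via the finite sum:
c=cos(1.235359/2)=0.815225, s=sin(1.235359/2)=0.579145; N=√[720·2·6·120]=1018.233765
The bounds max(0,m−m')=0 and min(l+m,l−m')=2 give 3 terms
  k=0: (−1)^3·1018.2338/(72)·0.8152^5·0.5791^3 = -0.989152
  k=1: (−1)^4·1018.2338/(48)·0.8152^3·0.5791^5 = +0.748815
  k=2: (−1)^5·1018.2338/(240)·0.8152^1·0.5791^7 = -0.075583
d^4_{2,-1}(1.2354) = -0.989152 +0.748815 -0.075583 = -0.315920

d=-0.3159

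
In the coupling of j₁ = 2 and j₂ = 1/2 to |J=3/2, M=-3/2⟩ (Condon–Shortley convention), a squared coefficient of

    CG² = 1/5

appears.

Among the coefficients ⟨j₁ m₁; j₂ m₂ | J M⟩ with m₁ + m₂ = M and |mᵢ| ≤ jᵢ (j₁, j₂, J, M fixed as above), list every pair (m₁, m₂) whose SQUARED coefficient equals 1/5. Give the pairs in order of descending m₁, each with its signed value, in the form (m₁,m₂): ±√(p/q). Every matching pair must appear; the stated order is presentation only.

Admissible pairs with m₁+m₂ = M = -3/2: (-2,1/2), (-1,-1/2)
  (m₁,m₂)=(-1,-1/2): CG² = 1/5, CG = +√(1/5)   ← matches the target
  (m₁,m₂)=(-2,1/2): CG² = 4/5, CG = −√(4/5)
Pairs with CG² = 1/5: (-1,-1/2): +√(1/5)

(-1,-1/2): +√(1/5)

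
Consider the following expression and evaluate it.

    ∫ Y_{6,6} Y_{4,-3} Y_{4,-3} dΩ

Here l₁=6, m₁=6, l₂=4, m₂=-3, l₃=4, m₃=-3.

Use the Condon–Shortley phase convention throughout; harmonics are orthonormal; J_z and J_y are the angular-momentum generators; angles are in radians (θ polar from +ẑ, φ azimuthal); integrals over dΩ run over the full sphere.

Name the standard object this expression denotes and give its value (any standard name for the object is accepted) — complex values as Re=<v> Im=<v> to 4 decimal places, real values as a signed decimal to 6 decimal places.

This is a Gaunt coefficient — the integral of a triple product of spherical harmonics over the sphere.
Checks pass: Σm=0; 14 even; l₃=4∈[2,10].
(2·6+1)(2·4+1)(2·4+1) = 1053
Δ: 6! 6! 2! / 15! → 1/1261260
sum: t=2:+1/4608 t=3:−1/1296 t=4:+1/4608 = -7/20736
3j²(6 4 4; 0 0 0) = Δ·Π!·Σ² = 20/1287  (sign -1)
sum: t=0:+1/518400 = 1/518400
3j²(6 4 4; 6 -3 -3) = Δ·Π!·Σ² = 7/195  (sign -1)
combine: 4πI² = 1053·20/1287·7/195 = 84/143
take √, sign +1: I = 0.21620548

Gaunt coefficient, +0.216205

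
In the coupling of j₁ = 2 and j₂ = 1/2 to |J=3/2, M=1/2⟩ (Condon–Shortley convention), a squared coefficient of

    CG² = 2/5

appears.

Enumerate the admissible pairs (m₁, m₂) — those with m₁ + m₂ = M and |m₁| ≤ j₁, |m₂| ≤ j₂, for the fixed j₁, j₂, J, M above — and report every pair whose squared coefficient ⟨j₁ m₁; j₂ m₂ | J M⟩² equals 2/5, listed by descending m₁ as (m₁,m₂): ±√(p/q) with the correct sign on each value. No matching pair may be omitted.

Admissible pairs with m₁+m₂ = M = 1/2: (0,1/2), (1,-1/2)
  (m₁,m₂)=(1,-1/2): CG² = 3/5, CG = +√(3/5)
  (m₁,m₂)=(0,1/2): CG² = 2/5, CG = −√(2/5)   ← matches the target
Pairs with CG² = 2/5: (0,1/2): −√(2/5)

(0,1/2): −√(2/5)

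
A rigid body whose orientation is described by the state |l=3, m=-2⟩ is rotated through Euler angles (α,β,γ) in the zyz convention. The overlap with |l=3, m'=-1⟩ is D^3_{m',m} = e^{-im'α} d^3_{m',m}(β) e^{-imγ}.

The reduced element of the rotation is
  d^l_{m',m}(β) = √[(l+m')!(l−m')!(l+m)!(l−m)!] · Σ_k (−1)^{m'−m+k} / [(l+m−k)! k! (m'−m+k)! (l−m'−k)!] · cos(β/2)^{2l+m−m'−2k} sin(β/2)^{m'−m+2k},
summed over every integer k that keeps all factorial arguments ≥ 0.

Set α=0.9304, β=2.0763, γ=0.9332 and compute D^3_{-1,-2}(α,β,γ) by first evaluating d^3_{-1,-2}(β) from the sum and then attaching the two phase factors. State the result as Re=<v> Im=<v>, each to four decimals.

D^3_{-1,-2}(0.9304,2.0763,0.9332) = e^{-i·-1·0.9304}·d^3_{-1,-2}(2.0763)·e^{-i·-2·0.9332}. Compute d first:
With c≡cos(β/2)=0.507815 and s≡sin(β/2)=0.861466, N=[2·24·1·120]^{1/2}=75.894664
The bounds max(0,m−m')=0 and min(l+m,l−m')=1 give 2 terms
  k=0: (−1)^1·75.8947/(24)·0.5078^5·0.8615^1 = -0.091995
  k=1: (−1)^2·75.8947/(12)·0.5078^3·0.8615^3 = +0.529494
d^3_{-1,-2}(2.0763) = -0.091995 +0.529494 = +0.437499
Phases: e^{-i·(-1)·0.9304}=+0.597513+0.801859i, e^{-i·(-2)·0.9332}=-0.291317+0.956626i ⇒ D=-0.411750+0.147875i

Re=-0.4117 Im=0.1479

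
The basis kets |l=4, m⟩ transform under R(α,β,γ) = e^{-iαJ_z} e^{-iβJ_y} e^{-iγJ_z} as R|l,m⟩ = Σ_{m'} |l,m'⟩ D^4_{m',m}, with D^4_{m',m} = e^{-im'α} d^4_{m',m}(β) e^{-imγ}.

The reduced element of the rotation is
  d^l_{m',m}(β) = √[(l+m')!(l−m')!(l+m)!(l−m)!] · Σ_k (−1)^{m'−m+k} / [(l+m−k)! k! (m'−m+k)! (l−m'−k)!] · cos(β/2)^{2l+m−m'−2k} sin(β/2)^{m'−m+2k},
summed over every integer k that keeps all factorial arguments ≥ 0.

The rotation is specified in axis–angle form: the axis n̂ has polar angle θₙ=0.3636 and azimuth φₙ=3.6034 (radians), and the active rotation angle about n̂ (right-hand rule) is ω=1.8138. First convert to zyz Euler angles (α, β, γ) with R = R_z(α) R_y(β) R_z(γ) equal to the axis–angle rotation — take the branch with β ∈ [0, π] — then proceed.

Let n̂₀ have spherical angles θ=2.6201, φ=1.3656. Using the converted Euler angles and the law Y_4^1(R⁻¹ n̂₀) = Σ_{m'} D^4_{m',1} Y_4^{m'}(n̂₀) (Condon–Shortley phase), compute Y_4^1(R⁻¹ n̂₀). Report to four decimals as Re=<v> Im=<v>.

Re=0.1461 Im=0.0540

Axis–angle → zyz. n̂ = (sinθₙcosφₙ, sinθₙsinφₙ, cosθₙ) = (-0.318387, -0.158462, +0.934623), ω = 1.8138.
R = I cosω + sinω [n̂]ₓ + (1−cosω) n̂n̂ᵀ gives
  R = [-0.114857, -0.844571, -0.522980; +0.969755, -0.209467, +0.125295; -0.215367, -0.492771, +0.843086]
β = atan2(√(R₁₃²+R₂₃²), R₃₃) = 0.567801; α = atan2(R₂₃, R₁₃) mod 2π = 2.906446; γ = atan2(R₃₂, −R₃₁) mod 2π = 5.124424
Need the full column D^4_{m',1} for m'=−4..4 at α=2.9064, β=0.5678, γ=5.1244.
cos(β/2)=0.959970, sin(β/2)=0.280102
d^4_{-4,1}: single k=5 term ⇒ +0.011414;  D = +0.011144+0.002471i
d^4_{-3,1}: k∈[4..5] ⇒ +0.069154 -0.003533 = +0.065621;  D = -0.058993-0.028739i
d^4_{-2,1}: k∈[3..5] ⇒ +0.253369 -0.032356 +0.000551 = +0.221563;  D = +0.171095+0.140771i
d^4_{-1,1}: k∈[2..5] ⇒ +0.614015 -0.156826 +0.006676 -0.000038 = +0.463827;  D = -0.279660-0.370035i
d^4_{0,1}: k∈[1..4] ⇒ +0.941100 -0.480733 +0.040928 -0.000581 = +0.500714;  D = +0.200524+0.458808i
d^4_{1,1}: k∈[0..3] ⇒ +0.721211 -0.921023 +0.156826 -0.004451 = -0.047437;  D = +0.008347+0.046697i
d^4_{2,1}: k∈[0..2] ⇒ -0.892806 +0.380053 -0.021571 = -0.534324;  D = +0.031111-0.533417i
d^4_{3,1}: k∈[0..1] ⇒ +0.487359 -0.069154 = +0.418206;  D = +0.120950-0.400334i
d^4_{4,1}: single k=0 term ⇒ -0.134070;  D = +0.067609-0.115775i
Y_4^{m'}(θ=2.6201,φ=1.3656) and Σ D·Y over m':
  (+0.0111+0.0025i)·(+0.0186+0.0199i)  (-0.0590-0.0287i)·(+0.0775-0.1096i)  (+0.1711+0.1408i)·(-0.3245-0.1412i)  (-0.2797-0.3700i)·(-0.0942+0.4527i)  (+0.2005+0.4588i)·(+0.0242+0.0000i)  (+0.0083+0.0467i)·(+0.0942+0.4527i)  (+0.0311-0.5334i)·(-0.3245+0.1412i)  (+0.1210-0.4003i)·(-0.0775-0.1096i)  (+0.0676-0.1158i)·(+0.0186-0.0199i)
Y_4^1(R⁻¹ n̂) = +0.146091+0.053963i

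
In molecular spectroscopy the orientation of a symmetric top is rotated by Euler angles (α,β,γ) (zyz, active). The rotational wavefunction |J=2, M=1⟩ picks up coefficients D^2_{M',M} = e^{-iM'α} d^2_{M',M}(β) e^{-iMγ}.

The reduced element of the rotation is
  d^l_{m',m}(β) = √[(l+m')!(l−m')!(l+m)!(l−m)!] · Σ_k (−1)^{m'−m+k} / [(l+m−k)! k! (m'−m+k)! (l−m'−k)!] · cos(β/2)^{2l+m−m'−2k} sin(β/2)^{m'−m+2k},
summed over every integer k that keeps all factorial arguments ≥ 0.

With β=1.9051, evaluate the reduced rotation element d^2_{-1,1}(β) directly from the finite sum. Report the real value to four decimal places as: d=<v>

d^2_{-1,1}(β=1.9051) via the finite sum:
With c≡cos(β/2)=0.579607 and s≡sin(β/2)=0.814896, N=[1·6·6·1]^{1/2}=6.000000
k: max(0,(1)−(-1))=2 … min(2+(1),2−(-1))=3
  k=2: (−1)^0·6.0000/(2)·0.5796^2·0.8149^2 = +0.669257
  k=3: (−1)^1·6.0000/(6)·0.5796^0·0.8149^4 = -0.440970
d^2_{-1,1}(1.9051) = +0.669257 -0.440970 = +0.228287

d=0.2283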